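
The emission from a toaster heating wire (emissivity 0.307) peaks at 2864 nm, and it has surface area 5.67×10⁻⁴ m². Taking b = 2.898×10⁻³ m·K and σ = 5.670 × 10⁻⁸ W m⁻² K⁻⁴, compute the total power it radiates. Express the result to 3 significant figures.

Wien's law: T = b/λ_max = 2.898×10⁻³/2.864×10⁻⁶ = 1011.87 K.
Area A = 5.67×10⁻⁴ m².
Then P = εσAT⁴ = 0.307×5.670×10⁻⁸×5.67×10⁻⁴×(1011.87)⁴ = 10.3 W.

P ≈ 10.3 W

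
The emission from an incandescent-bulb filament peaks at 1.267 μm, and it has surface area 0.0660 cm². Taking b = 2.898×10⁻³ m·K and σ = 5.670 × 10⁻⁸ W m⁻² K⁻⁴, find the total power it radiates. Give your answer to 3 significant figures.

P ≈ 10.2 W

Wien's law: T = b/λ_max = 2.898×10⁻³/1.267×10⁻⁶ = 2287.29 K.
Area A = 0.0660 cm² = 6.60×10⁻⁶ m².
Then P = σAT⁴ = 5.670×10⁻⁸×6.60×10⁻⁶×(2287.29)⁴ = 10.2 W.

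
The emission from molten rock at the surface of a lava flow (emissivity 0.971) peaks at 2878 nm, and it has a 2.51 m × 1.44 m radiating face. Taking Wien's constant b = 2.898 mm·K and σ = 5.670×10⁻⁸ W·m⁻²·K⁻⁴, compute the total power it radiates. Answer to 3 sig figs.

P ≈ 2.05×10⁵ W

Wien's law: T = b/λ_max = 2.898×10⁻³/2.878×10⁻⁶ = 1006.95 K.
Area A = 2.51 × 1.44 = 3.6144 m².
Then P = εσAT⁴ = 0.971×5.670×10⁻⁸×3.6144×(1006.95)⁴ = 2.05×10⁵ W.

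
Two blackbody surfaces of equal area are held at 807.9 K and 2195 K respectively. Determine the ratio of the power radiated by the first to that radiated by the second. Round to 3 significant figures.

With equal areas, P₁/P₂ = (T₁/T₂)⁴ = (807.9/2195)⁴ = 0.0184.

P₁/P₂ ≈ 0.0184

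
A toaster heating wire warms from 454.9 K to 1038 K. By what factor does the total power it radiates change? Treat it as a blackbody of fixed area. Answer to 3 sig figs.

P ∝ T⁴, so P₂/P₁ = (T₂/T₁)⁴ = (1038/454.9)⁴ = (2.28182)⁴ = 27.1.

P₂/P₁ ≈ 27.1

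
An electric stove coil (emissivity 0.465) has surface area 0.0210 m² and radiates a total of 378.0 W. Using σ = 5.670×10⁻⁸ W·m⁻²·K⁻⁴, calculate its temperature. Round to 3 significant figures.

Area A = 0.0210 m².
P = εσAT⁴ ⇒ T = (P/(εσA))^(1/4) = (378.0/(0.465×5.670×10⁻⁸×0.0210))^(1/4) = 909 K.

T ≈ 909 K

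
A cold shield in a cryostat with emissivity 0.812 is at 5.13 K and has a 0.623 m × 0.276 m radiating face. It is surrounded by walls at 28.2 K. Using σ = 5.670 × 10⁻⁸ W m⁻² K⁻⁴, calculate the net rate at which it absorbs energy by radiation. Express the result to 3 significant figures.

Area A = 0.623 × 0.276 = 0.171948 m².
Net radiated power P_net = εσA(T⁴ − T₀⁴) = 0.812×5.670×10⁻⁸×0.171948×(5.13⁴ − 28.2⁴).
T⁴ − T₀⁴ = 692.579 − 6.32407×10⁵ = -6.31714×10⁵ K⁴, so P_net = -5.00×10⁻³ W — negative, meaning a net gain of 5.00×10⁻³ W.

Net gain ≈ 5.00×10⁻³ W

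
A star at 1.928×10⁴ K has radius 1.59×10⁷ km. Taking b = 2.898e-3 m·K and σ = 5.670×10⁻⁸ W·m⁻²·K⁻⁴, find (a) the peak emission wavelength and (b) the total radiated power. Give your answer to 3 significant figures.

λ_max ≈ 150 nm; P ≈ 2.49×10³¹ W

(a) λ_max = b/T = 2.898×10⁻³/1.928×10⁴ = 1.503×10⁻⁷ m = 150 nm.
Surface area A = 4πR² = 4π(1.59×10¹⁰ m)² = 3.17690×10²¹ m².
(b) P = σAT⁴ = 5.670×10⁻⁸×3.17690×10²¹×(1.928×10⁴)⁴ = 2.49×10³¹ W.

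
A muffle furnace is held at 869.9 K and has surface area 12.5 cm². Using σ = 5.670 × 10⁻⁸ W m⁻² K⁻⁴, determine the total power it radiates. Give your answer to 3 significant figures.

P ≈ 40.6 W

Area A = 12.5 cm² = 1.25×10⁻³ m².
P = σAT⁴ = 5.670×10⁻⁸ × 1.25×10⁻³ × (869.9)⁴ = 40.6 W.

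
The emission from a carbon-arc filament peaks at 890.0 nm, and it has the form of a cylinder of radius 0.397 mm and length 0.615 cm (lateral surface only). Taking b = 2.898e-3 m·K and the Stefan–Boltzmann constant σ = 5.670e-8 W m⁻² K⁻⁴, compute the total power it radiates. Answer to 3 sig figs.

Wien's law: T = b/λ_max = 2.898×10⁻³/8.900×10⁻⁷ = 3256.18 K.
Lateral area A = 2πrL = 2π×3.97×10⁻⁴×6.15×10⁻³ = 1.53407×10⁻⁵ m².
Then P = σAT⁴ = 5.670×10⁻⁸×1.53407×10⁻⁵×(3256.18)⁴ = 97.8 W.

P ≈ 97.8 W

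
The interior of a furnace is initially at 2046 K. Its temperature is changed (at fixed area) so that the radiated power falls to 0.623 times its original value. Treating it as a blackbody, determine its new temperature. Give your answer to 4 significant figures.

T₂ ≈ 1818 K

P ∝ T⁴, so T₂/T₁ = (P₂/P₁)^(1/4) = (0.623)^(1/4) = 0.888428.
T₂ = 2046 × 0.888428 = 1818 K.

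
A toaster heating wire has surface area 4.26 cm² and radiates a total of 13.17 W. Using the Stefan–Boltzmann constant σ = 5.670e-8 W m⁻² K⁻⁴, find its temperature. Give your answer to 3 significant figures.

Area A = 4.26 cm² = 4.26×10⁻⁴ m².
P = σAT⁴ ⇒ T = (P/(σA))^(1/4) = (13.17/(5.670×10⁻⁸×4.26×10⁻⁴))^(1/4) = 859 K.

T ≈ 859 K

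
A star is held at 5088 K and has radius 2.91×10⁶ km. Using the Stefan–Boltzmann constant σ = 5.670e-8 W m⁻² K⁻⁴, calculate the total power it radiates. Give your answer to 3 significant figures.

Surface area A = 4πR² = 4π(2.91×10⁹ m)² = 1.06413×10²⁰ m².
P = σAT⁴ = 5.670×10⁻⁸ × 1.06413×10²⁰ × (5088)⁴ = 4.04×10²⁷ W.

P ≈ 4.04×10²⁷ W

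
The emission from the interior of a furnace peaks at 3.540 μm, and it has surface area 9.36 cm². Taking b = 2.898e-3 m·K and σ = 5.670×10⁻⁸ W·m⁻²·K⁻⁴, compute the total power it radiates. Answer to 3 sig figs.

Wien's law: T = b/λ_max = 2.898×10⁻³/3.540×10⁻⁶ = 818.644 K.
Area A = 9.36 cm² = 9.36×10⁻⁴ m².
Then P = σAT⁴ = 5.670×10⁻⁸×9.36×10⁻⁴×(818.644)⁴ = 23.8 W.

P ≈ 23.8 W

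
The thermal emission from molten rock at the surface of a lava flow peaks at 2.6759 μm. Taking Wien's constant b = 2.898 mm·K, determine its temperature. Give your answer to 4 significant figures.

T ≈ 1083 K

Wien's law gives T = b/λ_max = (2.898×10⁻³ m·K)/(2.6759×10⁻⁶ m) = 1083 K.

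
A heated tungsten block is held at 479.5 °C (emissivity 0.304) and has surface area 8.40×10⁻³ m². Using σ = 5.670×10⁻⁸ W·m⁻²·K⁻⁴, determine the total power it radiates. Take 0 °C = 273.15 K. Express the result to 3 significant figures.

P ≈ 46.5 W

T = 479.5 °C + 273.15 = 752.65 K.
Area A = 8.40×10⁻³ m².
P = εσAT⁴ = 0.304 × 5.670×10⁻⁸ × 8.40×10⁻³ × (752.65)⁴ = 46.5 W.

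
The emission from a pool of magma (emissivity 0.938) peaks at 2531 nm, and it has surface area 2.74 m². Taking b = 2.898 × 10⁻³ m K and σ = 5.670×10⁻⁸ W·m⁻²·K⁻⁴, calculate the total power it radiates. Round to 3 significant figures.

Wien's law: T = b/λ_max = 2.898×10⁻³/2.531×10⁻⁶ = 1145.00 K.
Area A = 2.74 m².
Then P = εσAT⁴ = 0.938×5.670×10⁻⁸×2.74×(1145.00)⁴ = 2.50×10⁵ W.

P ≈ 2.50×10⁵ W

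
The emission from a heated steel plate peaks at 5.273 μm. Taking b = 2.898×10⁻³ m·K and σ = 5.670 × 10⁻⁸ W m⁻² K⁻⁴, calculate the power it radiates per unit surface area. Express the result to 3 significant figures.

I ≈ 5.17×10³ W/m²

Wien's law: T = b/λ_max = 2.898×10⁻³/5.273×10⁻⁶ = 549.592 K.
Then I = σT⁴ = 5.670×10⁻⁸×(549.592)⁴ = 5.17×10³ W/m².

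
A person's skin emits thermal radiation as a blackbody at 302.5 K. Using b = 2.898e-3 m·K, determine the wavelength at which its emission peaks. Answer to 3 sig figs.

λ_max ≈ 9.58 μm

Wien's displacement law: λ_max = b/T = (2.898×10⁻³ m·K)/(302.5 K) = 9.580×10⁻⁶ m.
That is 9.58 μm, in the infrared range.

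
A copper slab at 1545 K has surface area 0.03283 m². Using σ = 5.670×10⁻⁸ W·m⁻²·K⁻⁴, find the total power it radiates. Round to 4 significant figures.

P ≈ 1.061×10⁴ W

Area A = 0.03283 m².
P = σAT⁴ = 5.670×10⁻⁸ × 0.03283 × (1545)⁴ = 1.061×10⁴ W.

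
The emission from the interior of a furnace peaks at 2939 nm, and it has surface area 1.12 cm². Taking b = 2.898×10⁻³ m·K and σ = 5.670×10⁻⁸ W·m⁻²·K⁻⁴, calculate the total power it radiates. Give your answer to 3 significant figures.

P ≈ 6.00 W

Wien's law: T = b/λ_max = 2.898×10⁻³/2.939×10⁻⁶ = 986.050 K.
Area A = 1.12 cm² = 1.12×10⁻⁴ m².
Then P = σAT⁴ = 5.670×10⁻⁸×1.12×10⁻⁴×(986.050)⁴ = 6.00 W.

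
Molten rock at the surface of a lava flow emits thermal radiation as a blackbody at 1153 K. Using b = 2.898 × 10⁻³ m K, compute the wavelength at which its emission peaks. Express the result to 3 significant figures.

λ_max ≈ 2.51 μm

Wien's displacement law: λ_max = b/T = (2.898×10⁻³ m·K)/(1153 K) = 2.513×10⁻⁶ m.
That is 2.51 μm, in the infrared range.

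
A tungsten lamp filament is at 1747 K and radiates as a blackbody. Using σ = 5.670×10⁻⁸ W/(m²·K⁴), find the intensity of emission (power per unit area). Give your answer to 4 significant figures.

Stefan–Boltzmann: I = σT⁴ = 5.670×10⁻⁸ × (1747)⁴ = 5.281×10⁵ W/m².

I ≈ 5.281×10⁵ W/m²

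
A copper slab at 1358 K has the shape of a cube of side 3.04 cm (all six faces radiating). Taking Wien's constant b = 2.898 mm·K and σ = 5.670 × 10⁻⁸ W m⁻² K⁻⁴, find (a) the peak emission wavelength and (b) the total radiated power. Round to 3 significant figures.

(a) λ_max = b/T = 2.898×10⁻³/1358 = 2.134×10⁻⁶ m = 2.13 μm.
Area A = 6s² = 6×(0.0304 m)² = 5.54496×10⁻³ m².
(b) P = σAT⁴ = 5.670×10⁻⁸×5.54496×10⁻³×(1358)⁴ = 1.07×10³ W.

λ_max ≈ 2.13 μm; P ≈ 1.07×10³ W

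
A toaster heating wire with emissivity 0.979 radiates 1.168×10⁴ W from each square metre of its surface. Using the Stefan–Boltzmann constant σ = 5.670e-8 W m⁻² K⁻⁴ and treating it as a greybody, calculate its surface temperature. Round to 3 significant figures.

I = εσT⁴, so T = (I/εσ)^(1/4) = (1.168×10⁴/(0.979×5.670×10⁻⁸))^(1/4) = 677 K.

T ≈ 677 K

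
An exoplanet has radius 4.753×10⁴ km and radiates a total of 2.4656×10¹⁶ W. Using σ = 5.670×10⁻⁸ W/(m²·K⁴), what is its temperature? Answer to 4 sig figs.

Surface area A = 4πR² = 4π(4.753×10⁷ m)² = 2.83887×10¹⁶ m².
P = σAT⁴ ⇒ T = (P/(σA))^(1/4) = (2.4656×10¹⁶/(5.670×10⁻⁸×2.83887×10¹⁶))^(1/4) = 62.56 K.

T ≈ 62.56 K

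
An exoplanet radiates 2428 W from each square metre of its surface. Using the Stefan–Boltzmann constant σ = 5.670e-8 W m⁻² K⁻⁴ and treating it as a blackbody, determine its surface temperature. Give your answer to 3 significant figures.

I = σT⁴, so T = (I/σ)^(1/4) = (2428/(5.670×10⁻⁸))^(1/4) = 455 K.

T ≈ 455 K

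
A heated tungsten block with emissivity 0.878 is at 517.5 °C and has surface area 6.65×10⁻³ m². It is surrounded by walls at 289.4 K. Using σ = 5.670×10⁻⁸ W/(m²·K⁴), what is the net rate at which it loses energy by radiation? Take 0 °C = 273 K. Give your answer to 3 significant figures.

Net loss ≈ 127 W

T = 517.5 °C + 273 = 790.5 K.
Area A = 6.65×10⁻³ m².
Net radiated power P_net = εσA(T⁴ − T₀⁴) = 0.878×5.670×10⁻⁸×6.65×10⁻³×(790.5⁴ − 289.4⁴).
T⁴ − T₀⁴ = 3.90488×10¹¹ − 7.01446×10⁹ = 3.83474×10¹¹ K⁴, so P_net = 127 W.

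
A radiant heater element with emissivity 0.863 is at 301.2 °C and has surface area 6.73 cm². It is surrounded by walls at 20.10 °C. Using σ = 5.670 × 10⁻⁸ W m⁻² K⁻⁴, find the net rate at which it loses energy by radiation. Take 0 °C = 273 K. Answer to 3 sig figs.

Net loss ≈ 3.34 W

T = 301.2 °C + 273 = 574.2 K.
Surroundings: T = 20.10 °C + 273 = 293.10 K.
Area A = 6.73 cm² = 6.73×10⁻⁴ m².
Net radiated power P_net = εσA(T⁴ − T₀⁴) = 0.863×5.670×10⁻⁸×6.73×10⁻⁴×(574.2⁴ − 293.10⁴).
T⁴ − T₀⁴ = 1.08706×10¹¹ − 7.38012×10⁹ = 1.01326×10¹¹ K⁴, so P_net = 3.34 W.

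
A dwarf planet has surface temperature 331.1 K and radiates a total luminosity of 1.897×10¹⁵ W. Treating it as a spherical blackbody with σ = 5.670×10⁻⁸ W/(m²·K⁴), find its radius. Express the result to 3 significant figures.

L = 4πR²σT⁴ ⇒ R = √(L/(4πσT⁴)).
σT⁴ = 681.428 W/m², so R = √(1.897×10¹⁵/(4π×681.428)) = 4.71×10⁵ m.

R ≈ 4.71×10⁵ m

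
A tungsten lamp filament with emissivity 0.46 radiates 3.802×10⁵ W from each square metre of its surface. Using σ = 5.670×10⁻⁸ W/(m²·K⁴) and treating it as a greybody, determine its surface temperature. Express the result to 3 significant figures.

I = εσT⁴, so T = (I/εσ)^(1/4) = (3.802×10⁵/(0.46×5.670×10⁻⁸))^(1/4) = 1.95×10³ K.

T ≈ 1.95×10³ K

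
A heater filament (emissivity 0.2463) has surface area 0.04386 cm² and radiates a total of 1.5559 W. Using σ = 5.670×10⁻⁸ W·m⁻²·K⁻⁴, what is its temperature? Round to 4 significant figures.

Area A = 0.04386 cm² = 4.386×10⁻⁶ m².
P = εσAT⁴ ⇒ T = (P/(εσA))^(1/4) = (1.5559/(0.2463×5.670×10⁻⁸×4.386×10⁻⁶))^(1/4) = 2245 K.

T ≈ 2245 K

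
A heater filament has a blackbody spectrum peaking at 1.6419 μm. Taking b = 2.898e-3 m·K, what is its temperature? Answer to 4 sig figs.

T ≈ 1765 K

Wien's law gives T = b/λ_max = (2.898×10⁻³ m·K)/(1.6419×10⁻⁶ m) = 1765 K.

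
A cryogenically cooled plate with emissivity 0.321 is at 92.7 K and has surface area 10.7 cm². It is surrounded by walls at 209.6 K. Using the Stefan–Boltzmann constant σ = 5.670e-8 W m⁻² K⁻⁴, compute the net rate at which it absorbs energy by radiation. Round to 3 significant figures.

Net gain ≈ 0.0361 W

Area A = 10.7 cm² = 1.07×10⁻³ m².
Net radiated power P_net = εσA(T⁴ − T₀⁴) = 0.321×5.670×10⁻⁸×1.07×10⁻³×(92.7⁴ − 209.6⁴).
T⁴ − T₀⁴ = 7.38446×10⁷ − 1.93003×10⁹ = -1.85619×10⁹ K⁴, so P_net = -0.0361 W — negative, meaning a net gain of 0.0361 W.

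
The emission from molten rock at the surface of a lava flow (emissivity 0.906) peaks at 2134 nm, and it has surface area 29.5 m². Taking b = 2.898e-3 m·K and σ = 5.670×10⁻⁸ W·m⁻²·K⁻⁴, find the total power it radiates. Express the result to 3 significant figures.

Wien's law: T = b/λ_max = 2.898×10⁻³/2.134×10⁻⁶ = 1358.01 K.
Area A = 29.5 m².
Then P = εσAT⁴ = 0.906×5.670×10⁻⁸×29.5×(1358.01)⁴ = 5.15×10⁶ W.

P ≈ 5.15×10⁶ W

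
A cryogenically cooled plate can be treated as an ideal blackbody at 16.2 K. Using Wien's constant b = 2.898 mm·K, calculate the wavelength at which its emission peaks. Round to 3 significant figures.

λ_max ≈ 0.179 mm

Wien's displacement law: λ_max = b/T = (2.898×10⁻³ m·K)/(16.2 K) = 1.789×10⁻⁴ m.
That is 0.179 mm, in the infrared range.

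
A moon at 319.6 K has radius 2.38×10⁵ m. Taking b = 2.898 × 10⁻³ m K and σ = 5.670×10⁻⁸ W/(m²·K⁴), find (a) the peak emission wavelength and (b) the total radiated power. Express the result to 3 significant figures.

λ_max ≈ 9.07 μm; P ≈ 4.21×10¹⁴ W

(a) λ_max = b/T = 2.898×10⁻³/319.6 = 9.068×10⁻⁶ m = 9.07 μm.
Surface area A = 4πR² = 4π(2.38×10⁵ m)² = 7.11809×10¹¹ m².
(b) P = σAT⁴ = 5.670×10⁻⁸×7.11809×10¹¹×(319.6)⁴ = 4.21×10¹⁴ W.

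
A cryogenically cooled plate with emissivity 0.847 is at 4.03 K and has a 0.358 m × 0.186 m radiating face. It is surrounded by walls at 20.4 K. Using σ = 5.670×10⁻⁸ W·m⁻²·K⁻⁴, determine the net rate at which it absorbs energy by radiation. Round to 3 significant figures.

Net gain ≈ 5.53×10⁻⁴ W

Area A = 0.358 × 0.186 = 0.066588 m².
Net radiated power P_net = εσA(T⁴ − T₀⁴) = 0.847×5.670×10⁻⁸×0.066588×(4.03⁴ − 20.4⁴).
T⁴ − T₀⁴ = 263.767 − 1.73189×10⁵ = -1.72925×10⁵ K⁴, so P_net = -5.53×10⁻⁴ W — negative, meaning a net gain of 5.53×10⁻⁴ W.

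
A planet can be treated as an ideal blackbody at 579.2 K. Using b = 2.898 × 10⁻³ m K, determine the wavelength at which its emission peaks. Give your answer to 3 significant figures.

λ_max ≈ 5.00 μm

Wien's displacement law: λ_max = b/T = (2.898×10⁻³ m·K)/(579.2 K) = 5.003×10⁻⁶ m.
That is 5.00 μm, in the infrared range.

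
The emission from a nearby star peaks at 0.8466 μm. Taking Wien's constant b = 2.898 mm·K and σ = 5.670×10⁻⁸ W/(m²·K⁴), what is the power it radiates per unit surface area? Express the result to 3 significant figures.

I ≈ 7.79×10⁶ W/m²

Wien's law: T = b/λ_max = 2.898×10⁻³/8.466×10⁻⁷ = 3423.10 K.
Then I = σT⁴ = 5.670×10⁻⁸×(3423.10)⁴ = 7.79×10⁶ W/m².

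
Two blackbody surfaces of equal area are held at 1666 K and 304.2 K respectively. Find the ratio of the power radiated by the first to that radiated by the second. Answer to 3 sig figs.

With equal areas, P₁/P₂ = (T₁/T₂)⁴ = (1666/304.2)⁴ = 900.

P₁/P₂ ≈ 900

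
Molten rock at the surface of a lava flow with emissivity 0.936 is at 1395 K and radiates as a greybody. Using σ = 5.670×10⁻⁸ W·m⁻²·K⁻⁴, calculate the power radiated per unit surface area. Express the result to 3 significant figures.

Stefan–Boltzmann: I = εσT⁴ = 0.936 × 5.670×10⁻⁸ × (1395)⁴ = 2.01×10⁵ W/m².

I ≈ 2.01×10⁵ W/m²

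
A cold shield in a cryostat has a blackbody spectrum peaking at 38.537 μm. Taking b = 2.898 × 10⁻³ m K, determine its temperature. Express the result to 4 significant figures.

Wien's law gives T = b/λ_max = (2.898×10⁻³ m·K)/(3.8537×10⁻⁵ m) = 75.20 K.

T ≈ 75.20 K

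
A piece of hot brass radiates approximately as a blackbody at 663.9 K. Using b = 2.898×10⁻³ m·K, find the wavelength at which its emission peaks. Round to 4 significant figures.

Wien's displacement law: λ_max = b/T = (2.898×10⁻³ m·K)/(663.9 K) = 4.3651×10⁻⁶ m.
That is 4.365 μm, in the infrared range.

λ_max ≈ 4.365 μm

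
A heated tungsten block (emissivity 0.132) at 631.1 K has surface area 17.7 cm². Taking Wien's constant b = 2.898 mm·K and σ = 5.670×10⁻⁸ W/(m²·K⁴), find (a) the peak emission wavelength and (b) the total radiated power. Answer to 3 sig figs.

(a) λ_max = b/T = 2.898×10⁻³/631.1 = 4.592×10⁻⁶ m = 4.59 μm.
Area A = 17.7 cm² = 1.77×10⁻³ m².
(b) P = εσAT⁴ = 0.132×5.670×10⁻⁸×1.77×10⁻³×(631.1)⁴ = 2.10 W.

λ_max ≈ 4.59 μm; P ≈ 2.10 W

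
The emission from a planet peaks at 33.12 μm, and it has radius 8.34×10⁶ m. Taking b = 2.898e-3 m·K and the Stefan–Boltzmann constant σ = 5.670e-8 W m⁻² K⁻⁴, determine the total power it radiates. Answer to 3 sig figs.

P ≈ 2.91×10¹⁵ W

Wien's law: T = b/λ_max = 2.898×10⁻³/3.312×10⁻⁵ = 87.5000 K.
Surface area A = 4πR² = 4π(8.34×10⁶ m)² = 8.74061×10¹⁴ m².
Then P = σAT⁴ = 5.670×10⁻⁸×8.74061×10¹⁴×(87.5000)⁴ = 2.91×10¹⁵ W.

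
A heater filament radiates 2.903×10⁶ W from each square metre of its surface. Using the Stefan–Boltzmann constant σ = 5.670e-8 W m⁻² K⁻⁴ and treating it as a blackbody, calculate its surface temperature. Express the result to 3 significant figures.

I = σT⁴, so T = (I/σ)^(1/4) = (2.903×10⁶/(5.670×10⁻⁸))^(1/4) = 2.67×10³ K.

T ≈ 2.67×10³ K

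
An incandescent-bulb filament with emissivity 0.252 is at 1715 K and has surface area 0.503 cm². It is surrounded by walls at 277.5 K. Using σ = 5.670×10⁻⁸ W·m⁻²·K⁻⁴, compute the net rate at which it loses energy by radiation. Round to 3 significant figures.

Net loss ≈ 6.21 W

Area A = 0.503 cm² = 5.03×10⁻⁵ m².
Net radiated power P_net = εσA(T⁴ − T₀⁴) = 0.252×5.670×10⁻⁸×5.03×10⁻⁵×(1715⁴ − 277.5⁴).
T⁴ − T₀⁴ = 8.65080×10¹² − 5.92996×10⁹ = 8.64487×10¹² K⁴, so P_net = 6.21 W.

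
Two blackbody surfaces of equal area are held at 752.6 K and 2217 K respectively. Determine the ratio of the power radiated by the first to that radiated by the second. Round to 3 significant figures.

With equal areas, P₁/P₂ = (T₁/T₂)⁴ = (752.6/2217)⁴ = 0.0133.

P₁/P₂ ≈ 0.0133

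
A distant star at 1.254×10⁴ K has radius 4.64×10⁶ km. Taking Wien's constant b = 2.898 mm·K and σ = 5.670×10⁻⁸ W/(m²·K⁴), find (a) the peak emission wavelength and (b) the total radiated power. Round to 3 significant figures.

(a) λ_max = b/T = 2.898×10⁻³/1.254×10⁴ = 2.311×10⁻⁷ m = 231 nm.
Surface area A = 4πR² = 4π(4.64×10⁹ m)² = 2.70549×10²⁰ m².
(b) P = σAT⁴ = 5.670×10⁻⁸×2.70549×10²⁰×(1.254×10⁴)⁴ = 3.79×10²⁹ W.

λ_max ≈ 231 nm; P ≈ 3.79×10²⁹ W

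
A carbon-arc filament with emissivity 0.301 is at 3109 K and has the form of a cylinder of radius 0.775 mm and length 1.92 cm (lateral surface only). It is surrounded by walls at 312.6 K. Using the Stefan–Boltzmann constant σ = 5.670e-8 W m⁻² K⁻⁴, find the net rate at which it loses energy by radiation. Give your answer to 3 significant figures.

Net loss ≈ 149 W

Lateral area A = 2πrL = 2π×7.75×10⁻⁴×0.0192 = 9.34938×10⁻⁵ m².
Net radiated power P_net = εσA(T⁴ − T₀⁴) = 0.301×5.670×10⁻⁸×9.34938×10⁻⁵×(3109⁴ − 312.6⁴).
T⁴ − T₀⁴ = 9.34293×10¹³ − 9.54896×10⁹ = 9.34198×10¹³ K⁴, so P_net = 149 W.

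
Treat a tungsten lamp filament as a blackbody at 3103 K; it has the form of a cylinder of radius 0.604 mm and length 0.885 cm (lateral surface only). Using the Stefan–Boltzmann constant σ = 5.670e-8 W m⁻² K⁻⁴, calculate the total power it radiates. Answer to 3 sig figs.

Lateral area A = 2πrL = 2π×6.04×10⁻⁴×8.85×10⁻³ = 3.35861×10⁻⁵ m².
P = σAT⁴ = 5.670×10⁻⁸ × 3.35861×10⁻⁵ × (3103)⁴ = 177 W.

P ≈ 177 W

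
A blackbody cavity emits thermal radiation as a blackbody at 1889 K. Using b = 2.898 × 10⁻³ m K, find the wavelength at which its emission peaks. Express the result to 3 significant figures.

Wien's displacement law: λ_max = b/T = (2.898×10⁻³ m·K)/(1889 K) = 1.534×10⁻⁶ m.
That is 1.53 μm, in the infrared range.

λ_max ≈ 1.53 μm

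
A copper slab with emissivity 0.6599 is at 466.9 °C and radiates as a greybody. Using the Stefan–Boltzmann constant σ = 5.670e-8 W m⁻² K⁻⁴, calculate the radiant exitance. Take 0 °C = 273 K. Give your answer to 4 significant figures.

I ≈ 1.121×10⁴ W/m²

T = 466.9 °C + 273 = 739.9 K.
Stefan–Boltzmann: I = εσT⁴ = 0.6599 × 5.670×10⁻⁸ × (739.9)⁴ = 1.121×10⁴ W/m².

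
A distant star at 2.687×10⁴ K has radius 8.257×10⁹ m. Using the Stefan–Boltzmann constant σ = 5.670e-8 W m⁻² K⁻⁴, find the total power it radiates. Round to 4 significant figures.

P ≈ 2.532×10³¹ W

Surface area A = 4πR² = 4π(8.257×10⁹ m)² = 8.56751×10²⁰ m².
P = σAT⁴ = 5.670×10⁻⁸ × 8.56751×10²⁰ × (2.687×10⁴)⁴ = 2.532×10³¹ W.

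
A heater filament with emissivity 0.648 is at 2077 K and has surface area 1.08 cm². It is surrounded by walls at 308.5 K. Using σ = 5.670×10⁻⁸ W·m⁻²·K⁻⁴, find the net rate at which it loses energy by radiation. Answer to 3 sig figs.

Net loss ≈ 73.8 W

Area A = 1.08 cm² = 1.08×10⁻⁴ m².
Net radiated power P_net = εσA(T⁴ − T₀⁴) = 0.648×5.670×10⁻⁸×1.08×10⁻⁴×(2077⁴ − 308.5⁴).
T⁴ − T₀⁴ = 1.86100×10¹³ − 9.05776×10⁹ = 1.86009×10¹³ K⁴, so P_net = 73.8 W.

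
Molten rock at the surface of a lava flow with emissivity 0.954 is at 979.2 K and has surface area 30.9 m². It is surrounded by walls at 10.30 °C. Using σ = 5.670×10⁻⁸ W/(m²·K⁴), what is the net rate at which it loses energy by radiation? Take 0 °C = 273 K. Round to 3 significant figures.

Net loss ≈ 1.53×10⁶ W

Surroundings: T = 10.30 °C + 273 = 283.30 K.
Area A = 30.9 m².
Net radiated power P_net = εσA(T⁴ − T₀⁴) = 0.954×5.670×10⁻⁸×30.9×(979.2⁴ − 283.30⁴).
T⁴ − T₀⁴ = 9.19360×10¹¹ − 6.44149×10⁹ = 9.12919×10¹¹ K⁴, so P_net = 1.53×10⁶ W.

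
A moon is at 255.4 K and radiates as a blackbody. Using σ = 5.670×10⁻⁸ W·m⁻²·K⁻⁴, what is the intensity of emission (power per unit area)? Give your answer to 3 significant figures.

Stefan–Boltzmann: I = σT⁴ = 5.670×10⁻⁸ × (255.4)⁴ = 241 W/m².

I ≈ 241 W/m²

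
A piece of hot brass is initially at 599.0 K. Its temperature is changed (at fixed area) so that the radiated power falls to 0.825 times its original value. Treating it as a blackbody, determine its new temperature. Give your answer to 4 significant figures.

T₂ ≈ 570.9 K

P ∝ T⁴, so T₂/T₁ = (P₂/P₁)^(1/4) = (0.825)^(1/4) = 0.953045.
T₂ = 599.0 × 0.953045 = 570.9 K.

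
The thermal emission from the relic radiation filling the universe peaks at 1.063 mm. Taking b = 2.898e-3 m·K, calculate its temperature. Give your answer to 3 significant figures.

T ≈ 2.73 K

Wien's law gives T = b/λ_max = (2.898×10⁻³ m·K)/(1.063×10⁻³ m) = 2.73 K.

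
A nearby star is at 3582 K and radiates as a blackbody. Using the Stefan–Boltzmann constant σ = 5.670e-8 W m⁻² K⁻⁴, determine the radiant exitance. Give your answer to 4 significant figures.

I ≈ 9.334×10⁶ W/m²

Stefan–Boltzmann: I = σT⁴ = 5.670×10⁻⁸ × (3582)⁴ = 9.334×10⁶ W/m².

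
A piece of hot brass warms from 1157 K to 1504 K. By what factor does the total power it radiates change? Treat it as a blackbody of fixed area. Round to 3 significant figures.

P ∝ T⁴, so P₂/P₁ = (T₂/T₁)⁴ = (1504/1157)⁴ = (1.29991)⁴ = 2.86.

P₂/P₁ ≈ 2.86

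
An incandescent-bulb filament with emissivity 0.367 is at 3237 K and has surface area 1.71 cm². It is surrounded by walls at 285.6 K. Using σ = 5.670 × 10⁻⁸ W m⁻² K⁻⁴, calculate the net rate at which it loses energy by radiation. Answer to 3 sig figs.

Net loss ≈ 391 W

Area A = 1.71 cm² = 1.71×10⁻⁴ m².
Net radiated power P_net = εσA(T⁴ − T₀⁴) = 0.367×5.670×10⁻⁸×1.71×10⁻⁴×(3237⁴ − 285.6⁴).
T⁴ − T₀⁴ = 1.09792×10¹⁴ − 6.65323×10⁹ = 1.09785×10¹⁴ K⁴, so P_net = 391 W.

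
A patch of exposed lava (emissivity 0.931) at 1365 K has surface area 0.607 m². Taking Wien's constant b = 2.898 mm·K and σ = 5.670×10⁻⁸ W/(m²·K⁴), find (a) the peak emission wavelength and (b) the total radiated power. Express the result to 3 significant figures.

(a) λ_max = b/T = 2.898×10⁻³/1365 = 2.123×10⁻⁶ m = 2.12 μm.
Area A = 0.607 m².
(b) P = εσAT⁴ = 0.931×5.670×10⁻⁸×0.607×(1365)⁴ = 1.11×10⁵ W.

λ_max ≈ 2.12 μm; P ≈ 1.11×10⁵ W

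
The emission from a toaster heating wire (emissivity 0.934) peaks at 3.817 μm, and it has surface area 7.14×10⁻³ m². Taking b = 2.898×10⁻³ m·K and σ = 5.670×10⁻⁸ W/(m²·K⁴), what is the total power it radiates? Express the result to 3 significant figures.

Wien's law: T = b/λ_max = 2.898×10⁻³/3.817×10⁻⁶ = 759.235 K.
Area A = 7.14×10⁻³ m².
Then P = εσAT⁴ = 0.934×5.670×10⁻⁸×7.14×10⁻³×(759.235)⁴ = 126 W.

P ≈ 126 W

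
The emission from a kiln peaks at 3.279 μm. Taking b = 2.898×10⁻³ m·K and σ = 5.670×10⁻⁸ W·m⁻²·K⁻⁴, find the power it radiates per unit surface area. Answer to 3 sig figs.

Wien's law: T = b/λ_max = 2.898×10⁻³/3.279×10⁻⁶ = 883.806 K.
Then I = σT⁴ = 5.670×10⁻⁸×(883.806)⁴ = 3.46×10⁴ W/m².

I ≈ 3.46×10⁴ W/m²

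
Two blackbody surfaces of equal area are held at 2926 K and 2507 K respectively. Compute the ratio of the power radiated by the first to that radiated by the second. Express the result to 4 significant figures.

P₁/P₂ ≈ 1.856

With equal areas, P₁/P₂ = (T₁/T₂)⁴ = (2926/2507)⁴ = 1.856.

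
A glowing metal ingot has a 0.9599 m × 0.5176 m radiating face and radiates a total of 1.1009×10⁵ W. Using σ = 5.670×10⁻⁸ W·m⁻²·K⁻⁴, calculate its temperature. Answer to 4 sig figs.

Area A = 0.9599 × 0.5176 = 0.496844 m².
P = σAT⁴ ⇒ T = (P/(σA))^(1/4) = (1.1009×10⁵/(5.670×10⁻⁸×0.496844))^(1/4) = 1406 K.

T ≈ 1406 K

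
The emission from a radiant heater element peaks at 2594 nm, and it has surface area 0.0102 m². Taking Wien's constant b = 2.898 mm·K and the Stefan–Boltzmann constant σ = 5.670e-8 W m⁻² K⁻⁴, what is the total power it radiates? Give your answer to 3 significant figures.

Wien's law: T = b/λ_max = 2.898×10⁻³/2.594×10⁻⁶ = 1117.19 K.
Area A = 0.0102 m².
Then P = σAT⁴ = 5.670×10⁻⁸×0.0102×(1117.19)⁴ = 901 W.

P ≈ 901 W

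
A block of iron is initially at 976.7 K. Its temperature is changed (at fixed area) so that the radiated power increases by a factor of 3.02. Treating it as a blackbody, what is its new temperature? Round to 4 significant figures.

P ∝ T⁴, so T₂/T₁ = (P₂/P₁)^(1/4) = (3.02)^(1/4) = 1.31826.
T₂ = 976.7 × 1.31826 = 1288 K.

T₂ ≈ 1288 K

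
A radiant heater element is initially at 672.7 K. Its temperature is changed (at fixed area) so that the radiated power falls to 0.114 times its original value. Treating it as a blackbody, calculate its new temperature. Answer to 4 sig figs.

T₂ ≈ 390.9 K

P ∝ T⁴, so T₂/T₁ = (P₂/P₁)^(1/4) = (0.114)^(1/4) = 0.581067.
T₂ = 672.7 × 0.581067 = 390.9 K.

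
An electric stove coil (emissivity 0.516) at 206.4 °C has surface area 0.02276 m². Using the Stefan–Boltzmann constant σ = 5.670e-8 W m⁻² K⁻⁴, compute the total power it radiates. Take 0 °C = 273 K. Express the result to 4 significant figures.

T = 206.4 °C + 273 = 479.4 K.
Area A = 0.02276 m².
P = εσAT⁴ = 0.516 × 5.670×10⁻⁸ × 0.02276 × (479.4)⁴ = 35.17 W.

P ≈ 35.17 W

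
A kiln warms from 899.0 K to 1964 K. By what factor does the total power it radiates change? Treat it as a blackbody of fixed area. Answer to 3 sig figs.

P ∝ T⁴, so P₂/P₁ = (T₂/T₁)⁴ = (1964/899.0)⁴ = (2.18465)⁴ = 22.8.

P₂/P₁ ≈ 22.8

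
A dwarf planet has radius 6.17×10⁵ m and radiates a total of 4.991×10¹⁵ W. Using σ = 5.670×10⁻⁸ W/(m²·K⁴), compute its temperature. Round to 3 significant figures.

T ≈ 368 K

Surface area A = 4πR² = 4π(6.17×10⁵ m)² = 4.78388×10¹² m².
P = σAT⁴ ⇒ T = (P/(σA))^(1/4) = (4.991×10¹⁵/(5.670×10⁻⁸×4.78388×10¹²))^(1/4) = 368 K.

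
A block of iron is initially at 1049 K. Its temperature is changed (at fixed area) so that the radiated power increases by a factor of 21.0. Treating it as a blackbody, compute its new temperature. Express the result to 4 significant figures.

T₂ ≈ 2246 K

P ∝ T⁴, so T₂/T₁ = (P₂/P₁)^(1/4) = (21.0)^(1/4) = 2.14070.
T₂ = 1049 × 2.14070 = 2246 K.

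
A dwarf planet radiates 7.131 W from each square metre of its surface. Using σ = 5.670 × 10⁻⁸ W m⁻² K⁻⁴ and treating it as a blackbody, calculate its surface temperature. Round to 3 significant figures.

T ≈ 106 K

I = σT⁴, so T = (I/σ)^(1/4) = (7.131/(5.670×10⁻⁸))^(1/4) = 106 K.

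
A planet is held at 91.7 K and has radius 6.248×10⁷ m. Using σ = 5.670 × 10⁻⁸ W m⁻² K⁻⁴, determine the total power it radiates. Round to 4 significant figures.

P ≈ 1.967×10¹⁷ W

Surface area A = 4πR² = 4π(6.248×10⁷ m)² = 4.90560×10¹⁶ m².
P = σAT⁴ = 5.670×10⁻⁸ × 4.90560×10¹⁶ × (91.7)⁴ = 1.967×10¹⁷ W.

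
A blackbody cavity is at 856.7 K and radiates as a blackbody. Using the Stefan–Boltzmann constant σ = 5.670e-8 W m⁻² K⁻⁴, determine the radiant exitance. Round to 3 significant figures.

Stefan–Boltzmann: I = σT⁴ = 5.670×10⁻⁸ × (856.7)⁴ = 3.05×10⁴ W/m².

I ≈ 3.05×10⁴ W/m²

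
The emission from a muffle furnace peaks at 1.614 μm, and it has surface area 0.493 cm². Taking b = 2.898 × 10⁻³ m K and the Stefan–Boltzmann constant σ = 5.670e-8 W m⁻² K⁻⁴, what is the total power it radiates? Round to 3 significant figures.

Wien's law: T = b/λ_max = 2.898×10⁻³/1.614×10⁻⁶ = 1795.54 K.
Area A = 0.493 cm² = 4.93×10⁻⁵ m².
Then P = σAT⁴ = 5.670×10⁻⁸×4.93×10⁻⁵×(1795.54)⁴ = 29.1 W.

P ≈ 29.1 W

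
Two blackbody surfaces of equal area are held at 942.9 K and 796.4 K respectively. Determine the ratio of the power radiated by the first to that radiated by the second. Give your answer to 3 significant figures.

P₁/P₂ ≈ 1.96

With equal areas, P₁/P₂ = (T₁/T₂)⁴ = (942.9/796.4)⁴ = 1.96.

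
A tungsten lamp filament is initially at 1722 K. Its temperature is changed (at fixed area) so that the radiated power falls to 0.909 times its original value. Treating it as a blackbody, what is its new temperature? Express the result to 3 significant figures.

P ∝ T⁴, so T₂/T₁ = (P₂/P₁)^(1/4) = (0.909)^(1/4) = 0.976430.
T₂ = 1722 × 0.976430 = 1.68×10³ K.

T₂ ≈ 1.68×10³ K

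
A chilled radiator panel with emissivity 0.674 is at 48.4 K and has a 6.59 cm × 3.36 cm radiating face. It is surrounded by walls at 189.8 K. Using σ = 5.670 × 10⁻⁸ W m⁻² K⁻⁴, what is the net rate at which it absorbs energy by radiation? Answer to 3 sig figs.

Area A = 0.0659 × 0.0336 = 2.21424×10⁻³ m².
Net radiated power P_net = εσA(T⁴ − T₀⁴) = 0.674×5.670×10⁻⁸×2.21424×10⁻³×(48.4⁴ − 189.8⁴).
T⁴ − T₀⁴ = 5.48759×10⁶ − 1.29773×10⁹ = -1.29224×10⁹ K⁴, so P_net = -0.109 W — negative, meaning a net gain of 0.109 W.

Net gain ≈ 0.109 W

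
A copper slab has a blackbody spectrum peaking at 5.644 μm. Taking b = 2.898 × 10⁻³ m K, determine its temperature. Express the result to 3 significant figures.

Wien's law gives T = b/λ_max = (2.898×10⁻³ m·K)/(5.644×10⁻⁶ m) = 513 K.

T ≈ 513 K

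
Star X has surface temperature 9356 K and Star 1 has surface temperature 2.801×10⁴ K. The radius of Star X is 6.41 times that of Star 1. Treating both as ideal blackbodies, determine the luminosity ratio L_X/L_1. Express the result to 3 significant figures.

L ∝ R²T⁴, so L_X/L_1 = (R_X/R_1)²(T_X/T_1)⁴ = (6.41)² × (9356/2.801×10⁴)⁴ = 41.0881 × 0.0124483 = 0.511.

L_X/L_1 ≈ 0.511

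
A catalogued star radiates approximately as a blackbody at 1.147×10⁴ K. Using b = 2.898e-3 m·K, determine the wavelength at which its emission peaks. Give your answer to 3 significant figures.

Wien's displacement law: λ_max = b/T = (2.898×10⁻³ m·K)/(1.147×10⁴ K) = 2.527×10⁻⁷ m.
That is 253 nm, in the ultraviolet range.

λ_max ≈ 253 nm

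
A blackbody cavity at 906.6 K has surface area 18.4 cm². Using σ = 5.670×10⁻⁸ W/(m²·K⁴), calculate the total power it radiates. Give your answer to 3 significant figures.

Area A = 18.4 cm² = 1.84×10⁻³ m².
P = σAT⁴ = 5.670×10⁻⁸ × 1.84×10⁻³ × (906.6)⁴ = 70.5 W.

P ≈ 70.5 W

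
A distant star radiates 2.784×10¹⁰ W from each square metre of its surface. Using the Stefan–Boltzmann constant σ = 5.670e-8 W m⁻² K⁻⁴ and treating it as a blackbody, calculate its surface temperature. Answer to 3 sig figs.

T ≈ 2.65×10⁴ K

I = σT⁴, so T = (I/σ)^(1/4) = (2.784×10¹⁰/(5.670×10⁻⁸))^(1/4) = 2.65×10⁴ K.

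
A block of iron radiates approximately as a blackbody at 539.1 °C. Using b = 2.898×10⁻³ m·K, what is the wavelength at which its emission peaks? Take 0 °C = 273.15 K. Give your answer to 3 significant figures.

λ_max ≈ 3.57 μm

T = 539.1 °C + 273.15 = 812.25 K.
Wien's displacement law: λ_max = b/T = (2.898×10⁻³ m·K)/(812.25 K) = 3.568×10⁻⁶ m.
That is 3.57 μm, in the infrared range.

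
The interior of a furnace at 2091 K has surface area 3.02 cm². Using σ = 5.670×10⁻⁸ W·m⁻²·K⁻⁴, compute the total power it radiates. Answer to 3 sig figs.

Area A = 3.02 cm² = 3.02×10⁻⁴ m².
P = σAT⁴ = 5.670×10⁻⁸ × 3.02×10⁻⁴ × (2091)⁴ = 327 W.

P ≈ 327 W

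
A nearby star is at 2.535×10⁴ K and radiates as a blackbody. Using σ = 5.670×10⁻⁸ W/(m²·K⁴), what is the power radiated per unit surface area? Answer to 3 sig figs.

Stefan–Boltzmann: I = σT⁴ = 5.670×10⁻⁸ × (2.535×10⁴)⁴ = 2.34×10¹⁰ W/m².

I ≈ 2.34×10¹⁰ W/m²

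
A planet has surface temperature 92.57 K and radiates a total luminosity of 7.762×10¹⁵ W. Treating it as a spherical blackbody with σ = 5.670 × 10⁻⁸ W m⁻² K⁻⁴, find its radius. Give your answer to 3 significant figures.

R ≈ 1.22×10⁷ m

L = 4πR²σT⁴ ⇒ R = √(L/(4πσT⁴)).
σT⁴ = 4.16355 W/m², so R = √(7.762×10¹⁵/(4π×4.16355)) = 1.22×10⁷ m.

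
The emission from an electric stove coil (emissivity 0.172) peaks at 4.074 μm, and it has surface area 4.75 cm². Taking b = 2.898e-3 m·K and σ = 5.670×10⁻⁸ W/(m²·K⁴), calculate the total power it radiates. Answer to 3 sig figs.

Wien's law: T = b/λ_max = 2.898×10⁻³/4.074×10⁻⁶ = 711.340 K.
Area A = 4.75 cm² = 4.75×10⁻⁴ m².
Then P = εσAT⁴ = 0.172×5.670×10⁻⁸×4.75×10⁻⁴×(711.340)⁴ = 1.19 W.

P ≈ 1.19 W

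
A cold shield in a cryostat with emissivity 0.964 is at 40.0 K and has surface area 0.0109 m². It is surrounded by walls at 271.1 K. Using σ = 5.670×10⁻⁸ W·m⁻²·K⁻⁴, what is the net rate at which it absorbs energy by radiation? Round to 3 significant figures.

Area A = 0.0109 m².
Net radiated power P_net = εσA(T⁴ − T₀⁴) = 0.964×5.670×10⁻⁸×0.0109×(40.0⁴ − 271.1⁴).
T⁴ − T₀⁴ = 2.56000×10⁶ − 5.40155×10⁹ = -5.39899×10⁹ K⁴, so P_net = -3.22 W — negative, meaning a net gain of 3.22 W.

Net gain ≈ 3.22 W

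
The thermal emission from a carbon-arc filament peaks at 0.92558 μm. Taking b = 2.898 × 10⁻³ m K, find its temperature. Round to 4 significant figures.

Wien's law gives T = b/λ_max = (2.898×10⁻³ m·K)/(9.2558×10⁻⁷ m) = 3131 K.

T ≈ 3131 K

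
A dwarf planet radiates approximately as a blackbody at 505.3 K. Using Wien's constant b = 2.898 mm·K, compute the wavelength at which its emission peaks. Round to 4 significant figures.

Wien's displacement law: λ_max = b/T = (2.898×10⁻³ m·K)/(505.3 K) = 5.7352×10⁻⁶ m.
That is 5.735 μm, in the infrared range.

λ_max ≈ 5.735 μm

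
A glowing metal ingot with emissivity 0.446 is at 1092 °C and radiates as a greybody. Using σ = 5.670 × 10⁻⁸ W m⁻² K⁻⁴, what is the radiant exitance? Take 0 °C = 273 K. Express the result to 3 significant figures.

T = 1092 °C + 273 = 1365 K.
Stefan–Boltzmann: I = εσT⁴ = 0.446 × 5.670×10⁻⁸ × (1365)⁴ = 8.78×10⁴ W/m².

I ≈ 8.78×10⁴ W/m²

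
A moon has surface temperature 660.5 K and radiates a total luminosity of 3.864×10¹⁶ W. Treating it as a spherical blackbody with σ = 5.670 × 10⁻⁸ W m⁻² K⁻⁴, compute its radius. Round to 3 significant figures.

R ≈ 5.34×10⁵ m

L = 4πR²σT⁴ ⇒ R = √(L/(4πσT⁴)).
σT⁴ = 10791.3 W/m², so R = √(3.864×10¹⁶/(4π×10791.3)) = 5.34×10⁵ m.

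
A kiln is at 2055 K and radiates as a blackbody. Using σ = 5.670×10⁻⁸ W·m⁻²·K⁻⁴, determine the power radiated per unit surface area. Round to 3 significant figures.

Stefan–Boltzmann: I = σT⁴ = 5.670×10⁻⁸ × (2055)⁴ = 1.01×10⁶ W/m².

I ≈ 1.01×10⁶ W/m²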